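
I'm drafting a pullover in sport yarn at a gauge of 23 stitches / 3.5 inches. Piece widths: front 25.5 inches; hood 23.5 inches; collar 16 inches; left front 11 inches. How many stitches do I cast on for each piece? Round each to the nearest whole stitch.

front 168; hood 154; collar 105; left front 72.

Rate = 23/3.5 = 6.571 sts per in.
front: 25.5 × 6.571 = 167.57 → 168.
hood: 23.5 × 6.571 = 154.43 → 154.
collar: 16 × 6.571 = 105.14 → 105.
left front: 11 × 6.571 = 72.29 → 72.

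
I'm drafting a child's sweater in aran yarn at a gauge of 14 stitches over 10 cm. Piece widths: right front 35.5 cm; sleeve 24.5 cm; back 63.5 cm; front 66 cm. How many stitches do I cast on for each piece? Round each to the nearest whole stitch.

Rate = 14/10 = 1.4 sts per cm.
right front: 35.5 × 1.4 = 49.70 → 50.
sleeve: 24.5 × 1.4 = 34.30 → 34.
back: 63.5 × 1.4 = 88.90 → 89.
front: 66 × 1.4 = 92.40 → 92.

right front 50; sleeve 34; back 89; front 92.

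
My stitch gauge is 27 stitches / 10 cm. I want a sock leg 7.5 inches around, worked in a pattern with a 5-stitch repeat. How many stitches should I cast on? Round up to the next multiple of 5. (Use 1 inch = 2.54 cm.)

7.5 in = 7.5 × 2.54 = 19.05 cm.
27 / 10 = 2.7 sts/cm.
19.05 × 2.7 = 51.44 sts.
→ 55.

55 stitches.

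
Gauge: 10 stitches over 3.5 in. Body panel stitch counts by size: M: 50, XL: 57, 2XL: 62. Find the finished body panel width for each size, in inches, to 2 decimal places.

10/3.5 = 2.857 sts per in.
M: 50 / 2.857 = 17.500 → 17.50 in.
XL: 57 / 2.857 = 19.950 → 19.95 in.
2XL: 62 / 2.857 = 21.700 → 21.70 in.

M 17.50 inches; XL 19.95 inches; 2XL 21.70 inches.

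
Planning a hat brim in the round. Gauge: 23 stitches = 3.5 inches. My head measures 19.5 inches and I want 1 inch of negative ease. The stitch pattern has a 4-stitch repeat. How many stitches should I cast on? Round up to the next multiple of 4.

Cast on 124 stitches.

Finished = 19.5 − 1 = 18.5 inches.
23 / 3.5 = 6.571 sts/in.
18.5 × 6.571 = 121.57 sts.
Next multiple of 4: 124.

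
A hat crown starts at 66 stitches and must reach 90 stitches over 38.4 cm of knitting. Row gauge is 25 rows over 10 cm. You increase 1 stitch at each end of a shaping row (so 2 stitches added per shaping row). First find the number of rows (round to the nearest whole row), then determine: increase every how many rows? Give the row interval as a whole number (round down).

Increase every 8th row.

Rows = 38.4 × 2.5 = 96.0 → 96 rows.
Stitches to add: 24 → 12 shaping rows (at 2 st each).
96 / 12 = 8.00 → every 8 rows.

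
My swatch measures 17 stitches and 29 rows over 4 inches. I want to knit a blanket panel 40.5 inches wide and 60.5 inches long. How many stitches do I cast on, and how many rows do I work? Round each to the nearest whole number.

Cast on 172 stitches and work 439 rows.

Stitch gauge = 17/4 = 4.25 sts/in; 40.5 × 4.25 = 172.12 → 172 sts.
Row gauge = 29/4 = 7.25 rows/in; 60.5 × 7.25 = 438.62 → 439 rows.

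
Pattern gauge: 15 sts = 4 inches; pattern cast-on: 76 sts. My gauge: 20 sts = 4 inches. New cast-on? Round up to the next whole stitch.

Cast on 102 stitches.

Scale factor = 20 / 15 = 1.333.
76 × 20 / 15 = 101.33 sts.
→ 102 sts.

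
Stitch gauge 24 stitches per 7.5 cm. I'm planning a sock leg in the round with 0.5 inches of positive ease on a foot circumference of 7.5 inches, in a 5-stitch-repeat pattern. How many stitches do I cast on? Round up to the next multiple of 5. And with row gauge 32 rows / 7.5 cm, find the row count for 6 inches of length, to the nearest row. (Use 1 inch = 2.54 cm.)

Cast on 70 stitches; work 65 rows.

Finished = 7.5 + 0.5 = 8 inches.
8 inches × 2.54 = 20.32 cm.
24/7.5 = 3.2 sts per cm; 20.32 × 3.2 = 65.02 sts.
Next multiple of 5 → 70.
6 inches = 15.24 cm; × 4.267 = 65.02 → 65 rows.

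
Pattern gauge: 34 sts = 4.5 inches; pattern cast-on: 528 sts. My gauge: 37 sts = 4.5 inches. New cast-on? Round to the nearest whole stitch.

Scale factor = 37 / 34 = 1.088.
528 × 37 / 34 = 574.59 sts.
→ 575 sts.

CO 575 sts.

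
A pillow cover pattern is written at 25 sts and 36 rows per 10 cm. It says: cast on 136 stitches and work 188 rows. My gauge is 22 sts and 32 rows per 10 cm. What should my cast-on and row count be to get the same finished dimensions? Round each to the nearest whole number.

Stitches: 136 × 22/25 = 119.68 → 120.
Rows: 188 × 32/36 = 167.11 → 167.

Cast on 120 stitches; work 167 rows.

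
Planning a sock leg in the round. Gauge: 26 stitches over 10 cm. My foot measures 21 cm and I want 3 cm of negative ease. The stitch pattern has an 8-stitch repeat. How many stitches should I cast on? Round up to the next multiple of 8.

Finished = 21 − 3 = 18 cm.
26 / 10 = 2.6 sts/cm.
18 × 2.6 = 46.80 sts.
Next multiple of 8: 48.

CO 48 sts.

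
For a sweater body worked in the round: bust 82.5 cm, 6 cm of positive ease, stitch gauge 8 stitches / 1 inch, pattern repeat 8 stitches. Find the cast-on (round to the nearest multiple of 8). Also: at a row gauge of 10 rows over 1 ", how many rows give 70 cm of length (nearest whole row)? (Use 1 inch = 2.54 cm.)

Cast on 280 stitches; work 276 rows.

Finished = 82.5 + 6 = 88.5 cm.
88.5 cm × 1/2.54 = 34.84 inches.
8/1 = 8 sts per in; 34.84 × 8 = 278.74 sts.
Nearest multiple of 8 → 280.
70 cm = 27.56 inches; × 10 = 275.59 → 276 rows.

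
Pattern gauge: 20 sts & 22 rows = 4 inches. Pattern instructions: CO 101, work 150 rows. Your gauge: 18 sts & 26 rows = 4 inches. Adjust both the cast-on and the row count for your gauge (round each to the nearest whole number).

Cast on 91 stitches; work 177 rows.

Stitches: 101 × 18/20 = 90.90 → 91.
Rows: 150 × 26/22 = 177.27 → 177.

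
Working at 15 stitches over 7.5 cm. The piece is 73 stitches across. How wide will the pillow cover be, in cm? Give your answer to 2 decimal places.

36.50 cm.

15 stitches / 7.5 cm = 2 stitches per cm.
73 / 2 = 36.500 cm.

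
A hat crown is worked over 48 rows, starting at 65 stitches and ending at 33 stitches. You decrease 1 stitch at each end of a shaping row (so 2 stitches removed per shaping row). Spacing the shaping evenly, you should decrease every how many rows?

Decrease every 3rd row.

Stitches to remove: |33 − 65| = 32.
Shaping rows needed: 32 / 2 = 16.
48 rows / 16 = every 3 rows.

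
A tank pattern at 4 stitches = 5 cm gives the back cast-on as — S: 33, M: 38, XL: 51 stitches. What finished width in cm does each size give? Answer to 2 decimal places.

S 41.25 cm; M 47.50 cm; XL 63.75 cm.

4/5 = 0.8 sts per cm.
S: 33 / 0.8 = 41.250 → 41.25 cm.
M: 38 / 0.8 = 47.500 → 47.50 cm.
XL: 51 / 0.8 = 63.750 → 63.75 cm.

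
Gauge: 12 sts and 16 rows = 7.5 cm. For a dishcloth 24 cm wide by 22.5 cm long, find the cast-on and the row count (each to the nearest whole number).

Cast on 38 stitches and work 48 rows.

Stitch gauge = 12/7.5 = 1.6 sts/cm; 24 × 1.6 = 38.40 → 38 sts.
Row gauge = 16/7.5 = 2.133 rows/cm; 22.5 × 2.133 = 48.00 → 48 rows.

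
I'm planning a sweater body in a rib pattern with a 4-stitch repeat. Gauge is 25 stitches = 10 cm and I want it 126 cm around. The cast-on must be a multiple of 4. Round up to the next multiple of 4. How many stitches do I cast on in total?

25 / 10 = 2.5 sts per cm.
126 × 2.5 = 315.00 sts.
Next multiple of 4: 316.

316 stitches.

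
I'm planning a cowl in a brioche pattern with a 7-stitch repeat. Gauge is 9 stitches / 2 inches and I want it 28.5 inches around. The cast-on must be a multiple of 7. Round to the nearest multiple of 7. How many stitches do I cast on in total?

CO 126 sts.

9 / 2 = 4.5 sts per inch.
28.5 × 4.5 = 128.25 sts.
Nearest multiple of 7: 126.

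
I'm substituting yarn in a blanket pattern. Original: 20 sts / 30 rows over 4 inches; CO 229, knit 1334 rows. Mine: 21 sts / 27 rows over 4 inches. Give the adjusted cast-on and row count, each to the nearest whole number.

Stitches: 229 × 21/20 = 240.45 → 240.
Rows: 1334 × 27/30 = 1200.60 → 1201.

Cast on 240 stitches; work 1201 rows.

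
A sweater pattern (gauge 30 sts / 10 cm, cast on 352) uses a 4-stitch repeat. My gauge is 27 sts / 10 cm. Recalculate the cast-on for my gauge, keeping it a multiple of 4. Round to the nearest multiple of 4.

352 × 27 / 30 = 316.80.
Nearest multiple of 4: 316.

316 stitches.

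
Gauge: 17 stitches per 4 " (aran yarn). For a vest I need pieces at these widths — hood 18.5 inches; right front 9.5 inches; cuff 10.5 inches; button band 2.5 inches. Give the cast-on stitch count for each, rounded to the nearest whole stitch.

Rate = 17/4 = 4.25 sts per in.
hood: 18.5 × 4.25 = 78.62 → 79.
right front: 9.5 × 4.25 = 40.38 → 40.
cuff: 10.5 × 4.25 = 44.62 → 45.
button band: 2.5 × 4.25 = 10.62 → 11.

hood 79; right front 40; cuff 45; button band 11.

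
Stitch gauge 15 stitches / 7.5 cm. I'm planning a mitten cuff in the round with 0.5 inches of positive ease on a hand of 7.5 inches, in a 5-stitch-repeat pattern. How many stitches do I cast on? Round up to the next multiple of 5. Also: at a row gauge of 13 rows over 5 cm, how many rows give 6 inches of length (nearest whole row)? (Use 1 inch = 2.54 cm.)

Finished = 7.5 + 0.5 = 8 inches.
8 inches × 2.54 = 20.32 cm.
15/7.5 = 2 sts per cm; 20.32 × 2 = 40.64 sts.
Next multiple of 5 → 45.
6 inches = 15.24 cm; × 2.6 = 39.62 → 40 rows.

Cast on 45 stitches; work 40 rows.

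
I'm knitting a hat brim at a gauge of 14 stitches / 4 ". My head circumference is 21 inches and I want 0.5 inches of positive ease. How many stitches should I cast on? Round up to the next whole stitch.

Finished = 21 + 0.5 = 21.5 in.
14 / 4 = 3.5 sts per inch.
21.50 × 3.5 = 75.25 sts.
→ 76 sts.

76 stitches.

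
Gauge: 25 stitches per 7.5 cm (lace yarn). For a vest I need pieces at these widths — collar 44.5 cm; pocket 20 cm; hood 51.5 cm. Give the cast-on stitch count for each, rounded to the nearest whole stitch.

Rate = 25/7.5 = 3.333 sts per cm.
collar: 44.5 × 3.333 = 148.33 → 148.
pocket: 20 × 3.333 = 66.67 → 67.
hood: 51.5 × 3.333 = 171.67 → 172.

collar 148; pocket 67; hood 172.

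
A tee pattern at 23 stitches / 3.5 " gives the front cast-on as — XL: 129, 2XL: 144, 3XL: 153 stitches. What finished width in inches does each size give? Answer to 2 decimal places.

XL 19.63 inches; 2XL 21.91 inches; 3XL 23.28 inches.

23/3.5 = 6.571 sts per in.
XL: 129 / 6.571 = 19.630 → 19.63 in.
2XL: 144 / 6.571 = 21.913 → 21.91 in.
3XL: 153 / 6.571 = 23.283 → 23.28 in.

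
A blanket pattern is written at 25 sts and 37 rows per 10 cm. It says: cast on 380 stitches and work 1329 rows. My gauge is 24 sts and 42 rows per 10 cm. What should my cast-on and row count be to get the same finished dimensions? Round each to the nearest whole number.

Stitches: 380 × 24/25 = 364.80 → 365.
Rows: 1329 × 42/37 = 1508.59 → 1509.

Cast on 365 stitches; work 1509 rows.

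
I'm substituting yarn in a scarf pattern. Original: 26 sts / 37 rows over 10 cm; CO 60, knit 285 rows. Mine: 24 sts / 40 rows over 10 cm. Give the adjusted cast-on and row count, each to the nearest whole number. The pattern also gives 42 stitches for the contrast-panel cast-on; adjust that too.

Stitches: 60 × 24/26 = 55.38 → 55.
Rows: 285 × 40/37 = 308.11 → 308.
contrast-panel cast-on: 42 × 24/26 = 38.77 → 39.

Cast on 55 stitches; work 308 rows; contrast-panel cast-on 39 stitches.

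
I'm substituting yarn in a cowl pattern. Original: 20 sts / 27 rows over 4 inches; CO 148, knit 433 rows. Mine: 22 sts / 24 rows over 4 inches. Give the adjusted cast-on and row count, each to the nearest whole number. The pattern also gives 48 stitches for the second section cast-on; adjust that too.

Stitches: 148 × 22/20 = 162.80 → 163.
Rows: 433 × 24/27 = 384.89 → 385.
second section cast-on: 48 × 22/20 = 52.80 → 53.

Cast on 163 stitches; work 385 rows; second section cast-on 53 stitches.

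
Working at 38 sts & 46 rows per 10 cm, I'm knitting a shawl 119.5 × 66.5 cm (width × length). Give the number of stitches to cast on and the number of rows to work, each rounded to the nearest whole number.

Stitch gauge = 38/10 = 3.8 sts/cm; 119.5 × 3.8 = 454.10 → 454 sts.
Row gauge = 46/10 = 4.6 rows/cm; 66.5 × 4.6 = 305.90 → 306 rows.

Cast on 454 stitches and work 306 rows.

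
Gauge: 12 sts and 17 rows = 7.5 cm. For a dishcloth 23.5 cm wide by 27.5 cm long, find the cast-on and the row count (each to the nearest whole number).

Stitch gauge = 12/7.5 = 1.6 sts/cm; 23.5 × 1.6 = 37.60 → 38 sts.
Row gauge = 17/7.5 = 2.267 rows/cm; 27.5 × 2.267 = 62.33 → 62 rows.

Cast on 38 stitches and work 62 rows.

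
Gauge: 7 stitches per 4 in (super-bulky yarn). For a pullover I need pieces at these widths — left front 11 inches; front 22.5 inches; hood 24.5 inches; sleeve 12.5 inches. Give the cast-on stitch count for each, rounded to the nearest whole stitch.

Rate = 7/4 = 1.75 sts per in.
left front: 11 × 1.75 = 19.25 → 19.
front: 22.5 × 1.75 = 39.38 → 39.
hood: 24.5 × 1.75 = 42.88 → 43.
sleeve: 12.5 × 1.75 = 21.88 → 22.

left front 19; front 39; hood 43; sleeve 22.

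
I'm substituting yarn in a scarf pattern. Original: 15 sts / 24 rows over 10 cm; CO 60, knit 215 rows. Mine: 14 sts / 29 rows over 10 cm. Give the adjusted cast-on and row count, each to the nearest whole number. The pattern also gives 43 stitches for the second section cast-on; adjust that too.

Cast on 56 stitches; work 260 rows; second section cast-on 40 stitches.

Stitches: 60 × 14/15 = 56.00 → 56.
Rows: 215 × 29/24 = 259.79 → 260.
second section cast-on: 43 × 14/15 = 40.13 → 40.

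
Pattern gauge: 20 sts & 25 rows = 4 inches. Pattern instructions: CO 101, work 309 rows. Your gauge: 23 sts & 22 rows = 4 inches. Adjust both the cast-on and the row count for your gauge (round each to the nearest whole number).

Stitches: 101 × 23/20 = 116.15 → 116.
Rows: 309 × 22/25 = 271.92 → 272.

Cast on 116 stitches; work 272 rows.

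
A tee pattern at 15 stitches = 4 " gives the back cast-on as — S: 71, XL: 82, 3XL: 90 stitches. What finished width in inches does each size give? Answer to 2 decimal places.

15/4 = 3.75 sts per in.
S: 71 / 3.75 = 18.933 → 18.93 in.
XL: 82 / 3.75 = 21.867 → 21.87 in.
3XL: 90 / 3.75 = 24.000 → 24.00 in.

S 18.93 inches; XL 21.87 inches; 3XL 24.00 inches.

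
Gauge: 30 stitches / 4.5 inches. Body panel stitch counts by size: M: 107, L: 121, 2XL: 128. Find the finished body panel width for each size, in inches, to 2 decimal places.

M 16.05 inches; L 18.15 inches; 2XL 19.20 inches.

30/4.5 = 6.667 sts per in.
M: 107 / 6.667 = 16.050 → 16.05 in.
L: 121 / 6.667 = 18.150 → 18.15 in.
2XL: 128 / 6.667 = 19.200 → 19.20 in.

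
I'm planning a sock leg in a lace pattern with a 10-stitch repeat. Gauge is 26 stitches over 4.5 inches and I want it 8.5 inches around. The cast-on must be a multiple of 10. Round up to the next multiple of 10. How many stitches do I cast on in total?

26 / 4.5 = 5.778 sts per inch.
8.5 × 5.778 = 49.11 sts.
Next multiple of 10: 50.

CO 50 sts.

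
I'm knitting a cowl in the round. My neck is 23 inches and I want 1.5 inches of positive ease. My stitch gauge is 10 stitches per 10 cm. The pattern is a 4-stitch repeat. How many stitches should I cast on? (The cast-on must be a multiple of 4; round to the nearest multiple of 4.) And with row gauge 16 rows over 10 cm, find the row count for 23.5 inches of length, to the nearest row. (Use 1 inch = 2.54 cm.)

Finished = 23 + 1.5 = 24.5 inches.
24.5 inches × 2.54 = 62.23 cm.
10/10 = 1 sts per cm; 62.23 × 1 = 62.23 sts.
Nearest multiple of 4 → 64.
23.5 inches = 59.69 cm; × 1.6 = 95.50 → 96 rows.

Cast on 64 stitches; work 96 rows.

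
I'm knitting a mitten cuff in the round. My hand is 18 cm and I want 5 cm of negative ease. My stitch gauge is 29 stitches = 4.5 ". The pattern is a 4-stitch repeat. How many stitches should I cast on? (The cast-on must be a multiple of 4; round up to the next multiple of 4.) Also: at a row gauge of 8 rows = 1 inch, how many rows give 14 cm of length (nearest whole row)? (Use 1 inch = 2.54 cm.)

Cast on 36 stitches; work 44 rows.

Finished = 18 − 5 = 13 cm.
13 cm × 1/2.54 = 5.12 inches.
29/4.5 = 6.444 sts per in; 5.12 × 6.444 = 32.98 sts.
Next multiple of 4 → 36.
14 cm = 5.51 inches; × 8 = 44.09 → 44 rows.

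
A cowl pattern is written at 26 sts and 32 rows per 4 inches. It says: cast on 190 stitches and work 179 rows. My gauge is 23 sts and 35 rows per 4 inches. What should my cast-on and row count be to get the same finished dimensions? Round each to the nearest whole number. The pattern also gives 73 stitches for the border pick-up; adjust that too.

Stitches: 190 × 23/26 = 168.08 → 168.
Rows: 179 × 35/32 = 195.78 → 196.
border pick-up: 73 × 23/26 = 64.58 → 65.

Cast on 168 stitches; work 196 rows; border pick-up 65 stitches.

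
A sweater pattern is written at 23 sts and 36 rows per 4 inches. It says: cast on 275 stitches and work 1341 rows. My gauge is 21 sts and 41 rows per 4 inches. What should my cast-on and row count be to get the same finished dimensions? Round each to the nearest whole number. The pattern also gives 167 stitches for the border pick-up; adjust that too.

Stitches: 275 × 21/23 = 251.09 → 251.
Rows: 1341 × 41/36 = 1527.25 → 1527.
border pick-up: 167 × 21/23 = 152.48 → 152.

Cast on 251 stitches; work 1527 rows; border pick-up 152 stitches.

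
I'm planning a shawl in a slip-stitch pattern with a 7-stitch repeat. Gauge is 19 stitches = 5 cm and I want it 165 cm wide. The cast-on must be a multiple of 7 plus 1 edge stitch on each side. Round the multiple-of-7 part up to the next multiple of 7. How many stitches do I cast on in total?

19 / 5 = 3.8 sts per cm.
165 × 3.8 = 627.00 sts.
Less 2 edge sts → 625.00 for the repeat.
Next multiple of 7: 630.
Add back 2 edge sts → 632.

CO 632 sts.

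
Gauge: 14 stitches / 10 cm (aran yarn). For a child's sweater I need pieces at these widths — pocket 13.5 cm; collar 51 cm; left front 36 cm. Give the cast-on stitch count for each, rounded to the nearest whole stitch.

pocket 19; collar 71; left front 50.

Rate = 14/10 = 1.4 sts per cm.
pocket: 13.5 × 1.4 = 18.90 → 19.
collar: 51 × 1.4 = 71.40 → 71.
left front: 36 × 1.4 = 50.40 → 50.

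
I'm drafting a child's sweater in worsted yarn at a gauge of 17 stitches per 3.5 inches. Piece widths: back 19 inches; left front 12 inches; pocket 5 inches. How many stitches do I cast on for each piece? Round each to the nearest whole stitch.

Rate = 17/3.5 = 4.857 sts per in.
back: 19 × 4.857 = 92.29 → 92.
left front: 12 × 4.857 = 58.29 → 58.
pocket: 5 × 4.857 = 24.29 → 24.

back 92; left front 58; pocket 24.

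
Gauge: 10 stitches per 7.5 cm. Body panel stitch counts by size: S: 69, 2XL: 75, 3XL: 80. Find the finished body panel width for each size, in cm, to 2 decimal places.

10/7.5 = 1.333 sts per cm.
S: 69 / 1.333 = 51.750 → 51.75 cm.
2XL: 75 / 1.333 = 56.250 → 56.25 cm.
3XL: 80 / 1.333 = 60.000 → 60.00 cm.

S 51.75 cm; 2XL 56.25 cm; 3XL 60.00 cm.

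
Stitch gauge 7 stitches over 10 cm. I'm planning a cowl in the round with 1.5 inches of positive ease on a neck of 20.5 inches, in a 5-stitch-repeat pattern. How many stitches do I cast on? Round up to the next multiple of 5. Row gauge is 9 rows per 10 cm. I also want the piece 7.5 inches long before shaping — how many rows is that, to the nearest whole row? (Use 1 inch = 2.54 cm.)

Finished = 20.5 + 1.5 = 22 inches.
22 inches × 2.54 = 55.88 cm.
7/10 = 0.7 sts per cm; 55.88 × 0.7 = 39.12 sts.
Next multiple of 5 → 40.
7.5 inches = 19.05 cm; × 0.9 = 17.14 → 17 rows.

Cast on 40 stitches; work 17 rows.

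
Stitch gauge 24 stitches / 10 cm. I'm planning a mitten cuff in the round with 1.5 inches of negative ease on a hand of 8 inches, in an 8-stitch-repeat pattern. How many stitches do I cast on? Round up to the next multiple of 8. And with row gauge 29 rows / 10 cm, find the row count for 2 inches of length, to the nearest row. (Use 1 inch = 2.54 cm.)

Cast on 40 stitches; work 15 rows.

Finished = 8 − 1.5 = 6.5 inches.
6.5 inches × 2.54 = 16.51 cm.
24/10 = 2.4 sts per cm; 16.51 × 2.4 = 39.62 sts.
Next multiple of 8 → 40.
2 inches = 5.08 cm; × 2.9 = 14.73 → 15 rows.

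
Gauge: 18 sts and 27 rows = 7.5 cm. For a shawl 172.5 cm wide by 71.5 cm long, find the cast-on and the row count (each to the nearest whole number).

Cast on 414 stitches and work 257 rows.

Stitch gauge = 18/7.5 = 2.4 sts/cm; 172.5 × 2.4 = 414.00 → 414 sts.
Row gauge = 27/7.5 = 3.6 rows/cm; 71.5 × 3.6 = 257.40 → 257 rows.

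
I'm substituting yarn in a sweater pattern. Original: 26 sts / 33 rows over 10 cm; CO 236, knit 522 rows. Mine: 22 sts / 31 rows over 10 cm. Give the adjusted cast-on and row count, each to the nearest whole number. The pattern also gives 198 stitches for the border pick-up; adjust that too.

Cast on 200 stitches; work 490 rows; border pick-up 168 stitches.

Stitches: 236 × 22/26 = 199.69 → 200.
Rows: 522 × 31/33 = 490.36 → 490.
border pick-up: 198 × 22/26 = 167.54 → 168.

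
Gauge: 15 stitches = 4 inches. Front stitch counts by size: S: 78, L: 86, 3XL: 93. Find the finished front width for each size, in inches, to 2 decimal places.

15/4 = 3.75 sts per in.
S: 78 / 3.75 = 20.800 → 20.80 in.
L: 86 / 3.75 = 22.933 → 22.93 in.
3XL: 93 / 3.75 = 24.800 → 24.80 in.

S 20.80 inches; L 22.93 inches; 3XL 24.80 inches.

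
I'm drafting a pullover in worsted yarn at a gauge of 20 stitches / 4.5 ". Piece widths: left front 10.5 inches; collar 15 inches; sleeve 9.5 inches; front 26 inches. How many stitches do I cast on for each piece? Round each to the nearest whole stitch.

left front 47; collar 67; sleeve 42; front 116.

Rate = 20/4.5 = 4.444 sts per in.
left front: 10.5 × 4.444 = 46.67 → 47.
collar: 15 × 4.444 = 66.67 → 67.
sleeve: 9.5 × 4.444 = 42.22 → 42.
front: 26 × 4.444 = 115.56 → 116.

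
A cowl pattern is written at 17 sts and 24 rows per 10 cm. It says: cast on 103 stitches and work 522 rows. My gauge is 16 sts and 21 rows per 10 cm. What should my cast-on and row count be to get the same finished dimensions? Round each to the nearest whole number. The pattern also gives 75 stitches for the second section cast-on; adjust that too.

Cast on 97 stitches; work 457 rows; second section cast-on 71 stitches.

Stitches: 103 × 16/17 = 96.94 → 97.
Rows: 522 × 21/24 = 456.75 → 457.
second section cast-on: 75 × 16/17 = 70.59 → 71.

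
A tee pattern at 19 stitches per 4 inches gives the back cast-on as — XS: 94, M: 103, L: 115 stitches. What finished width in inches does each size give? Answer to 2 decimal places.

XS 19.79 inches; M 21.68 inches; L 24.21 inches.

19/4 = 4.75 sts per in.
XS: 94 / 4.75 = 19.789 → 19.79 in.
M: 103 / 4.75 = 21.684 → 21.68 in.
L: 115 / 4.75 = 24.211 → 24.21 in.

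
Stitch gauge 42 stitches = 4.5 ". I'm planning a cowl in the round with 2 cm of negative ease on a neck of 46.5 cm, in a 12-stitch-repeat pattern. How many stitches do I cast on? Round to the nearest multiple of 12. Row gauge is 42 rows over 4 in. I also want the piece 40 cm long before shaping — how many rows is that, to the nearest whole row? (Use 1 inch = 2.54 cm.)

Finished = 46.5 − 2 = 44.5 cm.
44.5 cm × 1/2.54 = 17.52 inches.
42/4.5 = 9.333 sts per in; 17.52 × 9.333 = 163.52 sts.
Nearest multiple of 12 → 168.
40 cm = 15.75 inches; × 10.5 = 165.35 → 165 rows.

Cast on 168 stitches; work 165 rows.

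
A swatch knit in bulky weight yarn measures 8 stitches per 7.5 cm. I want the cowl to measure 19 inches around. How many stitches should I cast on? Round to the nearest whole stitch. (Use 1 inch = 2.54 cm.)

19 in = 48.26 cm.
8 stitches / 7.5 cm = 1.067 stitches per cm.
48.26 × 1.067 = 51.48 stitches.
Round to nearest → 51.

CO 51 sts.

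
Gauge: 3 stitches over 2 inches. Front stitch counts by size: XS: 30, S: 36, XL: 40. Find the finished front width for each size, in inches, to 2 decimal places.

3/2 = 1.5 sts per in.
XS: 30 / 1.5 = 20.000 → 20.00 in.
S: 36 / 1.5 = 24.000 → 24.00 in.
XL: 40 / 1.5 = 26.667 → 26.67 in.

XS 20.00 inches; S 24.00 inches; XL 26.67 inches.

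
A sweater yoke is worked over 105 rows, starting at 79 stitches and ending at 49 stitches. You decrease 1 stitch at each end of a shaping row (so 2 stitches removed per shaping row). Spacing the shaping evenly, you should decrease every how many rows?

Stitches to remove: |49 − 79| = 30.
Shaping rows needed: 30 / 2 = 15.
105 rows / 15 = every 7 rows.

Decrease every 7th row.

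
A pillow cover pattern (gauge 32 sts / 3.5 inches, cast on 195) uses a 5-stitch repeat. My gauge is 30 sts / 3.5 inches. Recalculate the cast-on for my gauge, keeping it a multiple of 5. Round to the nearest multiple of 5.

195 × 30 / 32 = 182.81.
Nearest multiple of 5: 185.

Cast on 185 stitches.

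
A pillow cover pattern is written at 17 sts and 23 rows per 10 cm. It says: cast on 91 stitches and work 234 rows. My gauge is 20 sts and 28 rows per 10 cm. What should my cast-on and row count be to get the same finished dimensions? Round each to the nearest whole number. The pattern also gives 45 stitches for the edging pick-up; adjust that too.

Cast on 107 stitches; work 285 rows; edging pick-up 53 stitches.

Stitches: 91 × 20/17 = 107.06 → 107.
Rows: 234 × 28/23 = 284.87 → 285.
edging pick-up: 45 × 20/17 = 52.94 → 53.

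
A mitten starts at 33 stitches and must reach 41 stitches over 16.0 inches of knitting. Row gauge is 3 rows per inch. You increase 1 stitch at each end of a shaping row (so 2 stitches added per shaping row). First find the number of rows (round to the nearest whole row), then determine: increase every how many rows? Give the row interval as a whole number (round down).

Rows = 16.0 × 3 = 48.0 → 48 rows.
Stitches to add: 8 → 4 shaping rows (at 2 st each).
48 / 4 = 12.00 → every 12 rows.

Increase every 12th row.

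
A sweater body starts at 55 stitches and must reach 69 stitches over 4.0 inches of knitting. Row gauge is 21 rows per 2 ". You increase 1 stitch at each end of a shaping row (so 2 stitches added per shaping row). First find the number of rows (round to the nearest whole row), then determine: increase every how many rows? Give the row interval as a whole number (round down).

Increase every 6th row.

Rows = 4.0 × 10.5 = 42.0 → 42 rows.
Stitches to add: 14 → 7 shaping rows (at 2 st each).
42 / 7 = 6.00 → every 6 rows.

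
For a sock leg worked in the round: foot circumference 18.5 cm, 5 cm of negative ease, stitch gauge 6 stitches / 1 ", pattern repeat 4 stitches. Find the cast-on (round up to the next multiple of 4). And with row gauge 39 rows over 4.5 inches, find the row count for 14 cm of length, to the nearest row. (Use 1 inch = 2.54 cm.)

Finished = 18.5 − 5 = 13.5 cm.
13.5 cm × 1/2.54 = 5.31 inches.
6/1 = 6 sts per in; 5.31 × 6 = 31.89 sts.
Next multiple of 4 → 32.
14 cm = 5.51 inches; × 8.667 = 47.77 → 48 rows.

Cast on 32 stitches; work 48 rows.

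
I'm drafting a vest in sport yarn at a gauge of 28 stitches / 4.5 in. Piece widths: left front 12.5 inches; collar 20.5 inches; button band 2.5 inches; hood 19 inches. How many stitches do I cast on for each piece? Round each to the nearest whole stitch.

Rate = 28/4.5 = 6.222 sts per in.
left front: 12.5 × 6.222 = 77.78 → 78.
collar: 20.5 × 6.222 = 127.56 → 128.
button band: 2.5 × 6.222 = 15.56 → 16.
hood: 19 × 6.222 = 118.22 → 118.

left front 78; collar 128; button band 16; hood 118.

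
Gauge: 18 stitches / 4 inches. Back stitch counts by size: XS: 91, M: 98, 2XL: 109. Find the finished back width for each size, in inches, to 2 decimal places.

18/4 = 4.5 sts per in.
XS: 91 / 4.5 = 20.222 → 20.22 in.
M: 98 / 4.5 = 21.778 → 21.78 in.
2XL: 109 / 4.5 = 24.222 → 24.22 in.

XS 20.22 inches; M 21.78 inches; 2XL 24.22 inches.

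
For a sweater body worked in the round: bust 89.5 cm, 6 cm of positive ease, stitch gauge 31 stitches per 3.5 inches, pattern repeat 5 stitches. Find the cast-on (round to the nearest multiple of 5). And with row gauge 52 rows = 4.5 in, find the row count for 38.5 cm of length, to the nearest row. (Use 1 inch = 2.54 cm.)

Cast on 335 stitches; work 175 rows.

Finished = 89.5 + 6 = 95.5 cm.
95.5 cm × 1/2.54 = 37.60 inches.
31/3.5 = 8.857 sts per in; 37.60 × 8.857 = 333.01 sts.
Nearest multiple of 5 → 335.
38.5 cm = 15.16 inches; × 11.556 = 175.15 → 175 rows.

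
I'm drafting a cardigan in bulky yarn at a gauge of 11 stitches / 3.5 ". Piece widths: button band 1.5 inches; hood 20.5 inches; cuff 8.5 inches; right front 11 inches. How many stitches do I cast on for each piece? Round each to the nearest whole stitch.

button band 5; hood 64; cuff 27; right front 35.

Rate = 11/3.5 = 3.143 sts per in.
button band: 1.5 × 3.143 = 4.71 → 5.
hood: 20.5 × 3.143 = 64.43 → 64.
cuff: 8.5 × 3.143 = 26.71 → 27.
right front: 11 × 3.143 = 34.57 → 35.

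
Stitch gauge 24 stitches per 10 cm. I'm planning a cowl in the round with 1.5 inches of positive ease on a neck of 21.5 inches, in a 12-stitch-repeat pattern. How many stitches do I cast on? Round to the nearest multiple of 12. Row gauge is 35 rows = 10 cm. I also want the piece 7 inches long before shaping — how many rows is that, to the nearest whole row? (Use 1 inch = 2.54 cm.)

Finished = 21.5 + 1.5 = 23 inches.
23 inches × 2.54 = 58.42 cm.
24/10 = 2.4 sts per cm; 58.42 × 2.4 = 140.21 sts.
Nearest multiple of 12 → 144.
7 inches = 17.78 cm; × 3.5 = 62.23 → 62 rows.

Cast on 144 stitches; work 62 rows.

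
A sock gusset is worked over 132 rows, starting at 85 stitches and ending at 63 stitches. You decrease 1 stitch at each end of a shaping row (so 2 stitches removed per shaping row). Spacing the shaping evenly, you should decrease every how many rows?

Stitches to remove: |63 − 85| = 22.
Shaping rows needed: 22 / 2 = 11.
132 rows / 11 = every 12 rows.

Decrease every 12th row.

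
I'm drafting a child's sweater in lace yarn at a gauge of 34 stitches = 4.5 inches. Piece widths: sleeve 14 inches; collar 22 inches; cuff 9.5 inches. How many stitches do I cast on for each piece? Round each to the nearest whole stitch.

Rate = 34/4.5 = 7.556 sts per in.
sleeve: 14 × 7.556 = 105.78 → 106.
collar: 22 × 7.556 = 166.22 → 166.
cuff: 9.5 × 7.556 = 71.78 → 72.

sleeve 106; collar 166; cuff 72.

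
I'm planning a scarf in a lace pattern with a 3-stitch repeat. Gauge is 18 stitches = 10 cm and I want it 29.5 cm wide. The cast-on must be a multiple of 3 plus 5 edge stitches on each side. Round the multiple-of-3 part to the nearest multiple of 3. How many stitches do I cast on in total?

18 / 10 = 1.8 sts per cm.
29.5 × 1.8 = 53.10 sts.
Less 10 edge sts → 43.10 for the repeat.
Nearest multiple of 3: 42.
Add back 10 edge sts → 52.

CO 52 sts.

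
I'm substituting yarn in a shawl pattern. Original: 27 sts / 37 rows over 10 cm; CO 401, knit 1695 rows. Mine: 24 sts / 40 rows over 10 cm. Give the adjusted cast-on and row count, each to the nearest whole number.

Cast on 356 stitches; work 1832 rows.

Stitches: 401 × 24/27 = 356.44 → 356.
Rows: 1695 × 40/37 = 1832.43 → 1832.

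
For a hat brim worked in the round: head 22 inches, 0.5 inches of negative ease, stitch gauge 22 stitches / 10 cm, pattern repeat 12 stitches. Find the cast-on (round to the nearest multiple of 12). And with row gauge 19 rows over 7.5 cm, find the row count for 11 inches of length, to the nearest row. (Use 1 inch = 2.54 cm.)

Finished = 22 − 0.5 = 21.5 inches.
21.5 inches × 2.54 = 54.61 cm.
22/10 = 2.2 sts per cm; 54.61 × 2.2 = 120.14 sts.
Nearest multiple of 12 → 120.
11 inches = 27.94 cm; × 2.533 = 70.78 → 71 rows.

Cast on 120 stitches; work 71 rows.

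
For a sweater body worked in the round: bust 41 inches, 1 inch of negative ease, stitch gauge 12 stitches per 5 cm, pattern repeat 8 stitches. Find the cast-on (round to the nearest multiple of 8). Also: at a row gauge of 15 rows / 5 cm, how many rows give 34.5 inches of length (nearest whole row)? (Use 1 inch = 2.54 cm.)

Cast on 240 stitches; work 263 rows.

Finished = 41 − 1 = 40 inches.
40 inches × 2.54 = 101.60 cm.
12/5 = 2.4 sts per cm; 101.60 × 2.4 = 243.84 sts.
Nearest multiple of 8 → 240.
34.5 inches = 87.63 cm; × 3 = 262.89 → 263 rows.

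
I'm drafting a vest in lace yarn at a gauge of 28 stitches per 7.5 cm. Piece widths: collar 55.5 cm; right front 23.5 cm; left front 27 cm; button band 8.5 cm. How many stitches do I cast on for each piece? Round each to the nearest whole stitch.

collar 207; right front 88; left front 101; button band 32.

Rate = 28/7.5 = 3.733 sts per cm.
collar: 55.5 × 3.733 = 207.20 → 207.
right front: 23.5 × 3.733 = 87.73 → 88.
left front: 27 × 3.733 = 100.80 → 101.
button band: 8.5 × 3.733 = 31.73 → 32.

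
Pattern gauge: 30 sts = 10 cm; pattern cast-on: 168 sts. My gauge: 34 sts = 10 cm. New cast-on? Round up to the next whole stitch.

Cast on 191 stitches.

Scale factor = 34 / 30 = 1.133.
168 × 34 / 30 = 190.40 sts.
→ 191 sts.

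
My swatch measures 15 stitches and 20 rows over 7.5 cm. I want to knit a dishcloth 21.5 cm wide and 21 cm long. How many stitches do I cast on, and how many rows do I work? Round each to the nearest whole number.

Stitch gauge = 15/7.5 = 2 sts/cm; 21.5 × 2 = 43.00 → 43 sts.
Row gauge = 20/7.5 = 2.667 rows/cm; 21 × 2.667 = 56.00 → 56 rows.

Cast on 43 stitches and work 56 rows.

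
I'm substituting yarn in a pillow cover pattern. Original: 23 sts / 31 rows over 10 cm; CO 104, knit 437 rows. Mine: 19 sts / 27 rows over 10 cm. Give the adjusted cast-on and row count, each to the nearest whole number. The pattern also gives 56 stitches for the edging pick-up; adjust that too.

Cast on 86 stitches; work 381 rows; edging pick-up 46 stitches.

Stitches: 104 × 19/23 = 85.91 → 86.
Rows: 437 × 27/31 = 380.61 → 381.
edging pick-up: 56 × 19/23 = 46.26 → 46.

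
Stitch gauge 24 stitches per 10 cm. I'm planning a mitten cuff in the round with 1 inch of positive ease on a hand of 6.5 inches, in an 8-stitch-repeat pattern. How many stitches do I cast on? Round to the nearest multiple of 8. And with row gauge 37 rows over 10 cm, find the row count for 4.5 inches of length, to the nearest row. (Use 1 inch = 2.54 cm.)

Finished = 6.5 + 1 = 7.5 inches.
7.5 inches × 2.54 = 19.05 cm.
24/10 = 2.4 sts per cm; 19.05 × 2.4 = 45.72 sts.
Nearest multiple of 8 → 48.
4.5 inches = 11.43 cm; × 3.7 = 42.29 → 42 rows.

Cast on 48 stitches; work 42 rows.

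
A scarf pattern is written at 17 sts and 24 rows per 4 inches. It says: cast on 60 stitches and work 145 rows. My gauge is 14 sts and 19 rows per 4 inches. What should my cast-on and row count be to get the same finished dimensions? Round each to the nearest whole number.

Cast on 49 stitches; work 115 rows.

Stitches: 60 × 14/17 = 49.41 → 49.
Rows: 145 × 19/24 = 114.79 → 115.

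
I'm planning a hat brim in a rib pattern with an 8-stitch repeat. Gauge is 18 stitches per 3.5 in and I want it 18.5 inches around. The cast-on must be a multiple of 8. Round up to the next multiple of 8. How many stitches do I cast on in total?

18 / 3.5 = 5.143 sts per inch.
18.5 × 5.143 = 95.14 sts.
Next multiple of 8: 96.

CO 96 sts.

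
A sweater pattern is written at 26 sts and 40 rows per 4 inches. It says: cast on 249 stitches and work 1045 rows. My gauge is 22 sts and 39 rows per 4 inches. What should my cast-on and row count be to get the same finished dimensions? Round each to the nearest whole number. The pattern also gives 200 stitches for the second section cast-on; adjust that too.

Cast on 211 stitches; work 1019 rows; second section cast-on 169 stitches.

Stitches: 249 × 22/26 = 210.69 → 211.
Rows: 1045 × 39/40 = 1018.88 → 1019.
second section cast-on: 200 × 22/26 = 169.23 → 169.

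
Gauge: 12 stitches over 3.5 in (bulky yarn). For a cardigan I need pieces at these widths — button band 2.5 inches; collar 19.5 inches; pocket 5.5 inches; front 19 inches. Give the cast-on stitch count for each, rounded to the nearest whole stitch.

Rate = 12/3.5 = 3.429 sts per in.
button band: 2.5 × 3.429 = 8.57 → 9.
collar: 19.5 × 3.429 = 66.86 → 67.
pocket: 5.5 × 3.429 = 18.86 → 19.
front: 19 × 3.429 = 65.14 → 65.

button band 9; collar 67; pocket 19; front 65.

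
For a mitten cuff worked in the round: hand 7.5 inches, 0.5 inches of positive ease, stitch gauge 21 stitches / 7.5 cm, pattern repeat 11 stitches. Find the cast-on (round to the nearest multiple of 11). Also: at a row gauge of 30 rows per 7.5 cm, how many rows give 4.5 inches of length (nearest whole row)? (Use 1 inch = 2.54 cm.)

Cast on 55 stitches; work 46 rows.

Finished = 7.5 + 0.5 = 8 inches.
8 inches × 2.54 = 20.32 cm.
21/7.5 = 2.8 sts per cm; 20.32 × 2.8 = 56.90 sts.
Nearest multiple of 11 → 55.
4.5 inches = 11.43 cm; × 4 = 45.72 → 46 rows.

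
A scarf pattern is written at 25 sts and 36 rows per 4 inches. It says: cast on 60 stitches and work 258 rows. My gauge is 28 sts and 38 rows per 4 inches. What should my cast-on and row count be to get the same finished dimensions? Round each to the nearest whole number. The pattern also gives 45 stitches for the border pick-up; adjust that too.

Stitches: 60 × 28/25 = 67.20 → 67.
Rows: 258 × 38/36 = 272.33 → 272.
border pick-up: 45 × 28/25 = 50.40 → 50.

Cast on 67 stitches; work 272 rows; border pick-up 50 stitches.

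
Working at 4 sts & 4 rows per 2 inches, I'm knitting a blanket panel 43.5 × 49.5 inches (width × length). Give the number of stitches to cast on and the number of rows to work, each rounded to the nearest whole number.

Stitch gauge = 4/2 = 2 sts/in; 43.5 × 2 = 87.00 → 87 sts.
Row gauge = 4/2 = 2 rows/in; 49.5 × 2 = 99.00 → 99 rows.

Cast on 87 stitches and work 99 rows.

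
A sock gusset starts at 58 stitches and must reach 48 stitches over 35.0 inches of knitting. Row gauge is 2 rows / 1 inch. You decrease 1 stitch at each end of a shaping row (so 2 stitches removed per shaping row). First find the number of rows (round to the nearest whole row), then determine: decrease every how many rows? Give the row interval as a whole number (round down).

Decrease every 14th row.

Rows = 35.0 × 2 = 70.0 → 70 rows.
Stitches to remove: 10 → 5 shaping rows (at 2 st each).
70 / 5 = 14.00 → every 14 rows.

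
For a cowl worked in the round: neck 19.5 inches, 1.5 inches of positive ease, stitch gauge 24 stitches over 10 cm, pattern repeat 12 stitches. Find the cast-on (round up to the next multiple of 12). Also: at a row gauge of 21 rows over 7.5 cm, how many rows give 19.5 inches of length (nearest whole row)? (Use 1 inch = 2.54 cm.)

Cast on 132 stitches; work 139 rows.

Finished = 19.5 + 1.5 = 21 inches.
21 inches × 2.54 = 53.34 cm.
24/10 = 2.4 sts per cm; 53.34 × 2.4 = 128.02 sts.
Next multiple of 12 → 132.
19.5 inches = 49.53 cm; × 2.8 = 138.68 → 139 rows.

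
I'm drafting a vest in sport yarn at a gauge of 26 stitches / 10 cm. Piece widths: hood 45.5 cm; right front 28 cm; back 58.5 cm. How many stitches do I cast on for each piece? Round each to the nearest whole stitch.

Rate = 26/10 = 2.6 sts per cm.
hood: 45.5 × 2.6 = 118.30 → 118.
right front: 28 × 2.6 = 72.80 → 73.
back: 58.5 × 2.6 = 152.10 → 152.

hood 118; right front 73; back 152.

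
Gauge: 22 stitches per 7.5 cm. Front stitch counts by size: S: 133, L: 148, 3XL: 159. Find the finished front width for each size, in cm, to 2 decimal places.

S 45.34 cm; L 50.45 cm; 3XL 54.20 cm.

22/7.5 = 2.933 sts per cm.
S: 133 / 2.933 = 45.341 → 45.34 cm.
L: 148 / 2.933 = 50.455 → 50.45 cm.
3XL: 159 / 2.933 = 54.205 → 54.20 cm.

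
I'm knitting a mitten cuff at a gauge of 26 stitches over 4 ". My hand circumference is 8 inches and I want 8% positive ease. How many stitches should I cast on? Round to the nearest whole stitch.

Finished = 8 × 1.08 = 8.64 in.
26 / 4 = 6.5 sts per inch.
8.64 × 6.5 = 56.16 sts.
→ 56 sts.

Cast on 56 stitches.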